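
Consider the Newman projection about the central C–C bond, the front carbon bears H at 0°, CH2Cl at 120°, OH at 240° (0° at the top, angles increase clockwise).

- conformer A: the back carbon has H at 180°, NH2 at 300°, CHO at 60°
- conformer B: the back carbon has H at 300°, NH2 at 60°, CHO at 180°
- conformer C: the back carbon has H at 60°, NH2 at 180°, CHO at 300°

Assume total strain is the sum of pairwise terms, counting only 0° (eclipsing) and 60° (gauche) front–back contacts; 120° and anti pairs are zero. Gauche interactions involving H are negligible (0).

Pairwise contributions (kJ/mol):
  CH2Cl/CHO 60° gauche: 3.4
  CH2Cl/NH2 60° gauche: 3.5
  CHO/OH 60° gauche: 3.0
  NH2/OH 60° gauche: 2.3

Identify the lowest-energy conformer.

A

A (staggered): CH2Cl(120°)/CHO(60°) gauche 3.4; OH(240°)/NH2(300°) gauche 2.3 → 5.7 kJ/mol.
B (staggered): CH2Cl(120°)/NH2(60°) gauche 3.5; CH2Cl(120°)/CHO(180°) gauche 3.4; OH(240°)/CHO(180°) gauche 3.0 → 9.9 kJ/mol.
C (staggered): CH2Cl(120°)/NH2(180°) gauche 3.5; OH(240°)/NH2(180°) gauche 2.3; OH(240°)/CHO(300°) gauche 3.0 → 8.8 kJ/mol.
A has the lowest total (5.7 kJ/mol).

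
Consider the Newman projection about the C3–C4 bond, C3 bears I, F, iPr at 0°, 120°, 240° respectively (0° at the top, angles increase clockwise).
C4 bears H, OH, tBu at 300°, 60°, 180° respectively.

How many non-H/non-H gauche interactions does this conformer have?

Non-H gauche pairs: I(0°)/OH(60°); F(120°)/OH(60°); F(120°)/tBu(180°); iPr(240°)/tBu(180°) — 4 interactions.

4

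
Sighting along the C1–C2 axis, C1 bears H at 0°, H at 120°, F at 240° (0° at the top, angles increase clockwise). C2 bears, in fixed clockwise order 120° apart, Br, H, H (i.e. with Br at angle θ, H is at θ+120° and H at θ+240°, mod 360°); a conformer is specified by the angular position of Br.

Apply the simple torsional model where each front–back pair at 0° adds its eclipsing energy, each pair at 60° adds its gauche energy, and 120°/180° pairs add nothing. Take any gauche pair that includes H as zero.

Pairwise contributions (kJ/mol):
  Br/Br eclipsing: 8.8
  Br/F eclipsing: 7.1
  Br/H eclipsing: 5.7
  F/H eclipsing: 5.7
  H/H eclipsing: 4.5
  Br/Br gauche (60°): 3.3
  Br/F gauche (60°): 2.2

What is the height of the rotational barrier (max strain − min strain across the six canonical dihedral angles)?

Br at 0° (eclipsed): H(0°)/Br(0°) eclipsed 5.7; H(120°)/H(120°) eclipsed 4.5; F(240°)/H(240°) eclipsed 5.7 → 15.9 kJ/mol.
Br at 60° (staggered): no non-H gauche contacts → 0.0 kJ/mol.
Br at 120° (eclipsed): H(0°)/H(0°) eclipsed 4.5; H(120°)/Br(120°) eclipsed 5.7; F(240°)/H(240°) eclipsed 5.7 → 15.9 kJ/mol.
Br at 180° (staggered): F(240°)/Br(180°) gauche 2.2 → 2.2 kJ/mol.
Br at 240° (eclipsed): H(0°)/H(0°) eclipsed 4.5; H(120°)/H(120°) eclipsed 4.5; F(240°)/Br(240°) eclipsed 7.1 → 16.1 kJ/mol.
Br at 300° (staggered): F(240°)/Br(300°) gauche 2.2 → 2.2 kJ/mol.
Max at 240° (16.1 kJ/mol), min at 60° (0.0 kJ/mol); barrier = 16.1 kJ/mol.

16.1 kJ/mol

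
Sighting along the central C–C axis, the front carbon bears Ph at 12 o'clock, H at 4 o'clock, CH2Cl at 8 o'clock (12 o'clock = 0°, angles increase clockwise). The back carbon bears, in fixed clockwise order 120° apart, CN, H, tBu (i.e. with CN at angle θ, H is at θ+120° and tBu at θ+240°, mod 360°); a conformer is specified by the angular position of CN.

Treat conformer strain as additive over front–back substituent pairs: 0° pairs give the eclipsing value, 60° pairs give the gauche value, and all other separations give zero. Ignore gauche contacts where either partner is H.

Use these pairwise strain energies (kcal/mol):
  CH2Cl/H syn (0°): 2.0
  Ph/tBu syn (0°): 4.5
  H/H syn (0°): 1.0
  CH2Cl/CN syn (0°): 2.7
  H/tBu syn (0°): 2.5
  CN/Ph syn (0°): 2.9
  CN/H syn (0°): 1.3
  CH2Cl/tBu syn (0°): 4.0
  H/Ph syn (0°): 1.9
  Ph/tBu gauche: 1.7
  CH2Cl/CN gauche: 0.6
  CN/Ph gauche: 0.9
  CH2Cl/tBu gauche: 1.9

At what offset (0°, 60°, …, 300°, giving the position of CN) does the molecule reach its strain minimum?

CN at 0° is eclipsed. Ph at 0° is eclipsed with CN at 0° (2.9); H at 120° is eclipsed with H at 120° (1.0); CH2Cl at 240° is eclipsed with tBu at 240° (4.0). Total 7.9 kcal/mol.
CN at 60° is staggered. Ph at 0° is gauche with CN at 60° (0.9); Ph at 0° is gauche with tBu at 300° (1.7); CH2Cl at 240° is gauche with tBu at 300° (1.9). Total 4.5 kcal/mol.
CN at 120° is eclipsed. Ph at 0° is eclipsed with tBu at 0° (4.5); H at 120° is eclipsed with CN at 120° (1.3); CH2Cl at 240° is eclipsed with H at 240° (2.0). Total 7.8 kcal/mol.
CN at 180° is staggered. Ph at 0° is gauche with tBu at 60° (1.7); CH2Cl at 240° is gauche with CN at 180° (0.6). Total 2.3 kcal/mol.
CN at 240° is eclipsed. Ph at 0° is eclipsed with H at 0° (1.9); H at 120° is eclipsed with tBu at 120° (2.5); CH2Cl at 240° is eclipsed with CN at 240° (2.7). Total 7.1 kcal/mol.
CN at 300° is staggered. Ph at 0° is gauche with CN at 300° (0.9); CH2Cl at 240° is gauche with CN at 300° (0.6); CH2Cl at 240° is gauche with tBu at 180° (1.9). Total 3.4 kcal/mol.
The minimum (2.3 kcal/mol) occurs with CN at 180°.

180°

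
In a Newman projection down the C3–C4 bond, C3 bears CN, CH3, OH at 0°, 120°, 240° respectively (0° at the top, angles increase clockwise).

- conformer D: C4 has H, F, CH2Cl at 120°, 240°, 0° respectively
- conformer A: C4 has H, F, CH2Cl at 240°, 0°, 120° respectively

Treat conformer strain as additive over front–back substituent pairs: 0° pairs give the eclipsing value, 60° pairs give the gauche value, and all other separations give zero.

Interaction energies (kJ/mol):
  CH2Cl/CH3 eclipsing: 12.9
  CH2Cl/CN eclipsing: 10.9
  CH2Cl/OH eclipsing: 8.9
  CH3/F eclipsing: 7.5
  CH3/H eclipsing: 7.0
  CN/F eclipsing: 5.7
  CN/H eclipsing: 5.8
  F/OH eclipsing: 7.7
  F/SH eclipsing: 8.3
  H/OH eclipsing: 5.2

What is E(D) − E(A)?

+1.8 kJ/mol

D is eclipsed. CN at 0° is eclipsed with CH2Cl at 0° (10.9); CH3 at 120° is eclipsed with H at 120° (7.0); OH at 240° is eclipsed with F at 240° (7.7). Total 25.6 kJ/mol.
A is eclipsed. CN at 0° is eclipsed with F at 0° (5.7); CH3 at 120° is eclipsed with CH2Cl at 120° (12.9); OH at 240° is eclipsed with H at 240° (5.2). Total 23.8 kJ/mol.
E(D) − E(A) = 25.6 − 23.8 = +1.8 kJ/mol.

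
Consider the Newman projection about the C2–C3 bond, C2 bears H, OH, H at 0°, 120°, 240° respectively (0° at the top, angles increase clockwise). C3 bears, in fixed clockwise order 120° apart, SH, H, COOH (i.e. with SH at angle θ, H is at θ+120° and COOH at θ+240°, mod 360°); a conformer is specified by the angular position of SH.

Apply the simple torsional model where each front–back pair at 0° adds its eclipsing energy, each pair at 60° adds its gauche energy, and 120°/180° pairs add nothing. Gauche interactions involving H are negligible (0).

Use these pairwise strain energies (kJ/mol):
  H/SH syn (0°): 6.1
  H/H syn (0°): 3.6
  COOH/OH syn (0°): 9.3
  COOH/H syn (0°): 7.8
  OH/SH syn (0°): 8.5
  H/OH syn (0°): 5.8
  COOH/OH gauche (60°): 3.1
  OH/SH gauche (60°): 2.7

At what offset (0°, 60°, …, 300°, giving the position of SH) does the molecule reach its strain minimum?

SH at 0° (eclipsed): H(0°)/SH(0°) eclipsed 6.1; OH(120°)/H(120°) eclipsed 5.8; H(240°)/COOH(240°) eclipsed 7.8 → 19.7 kJ/mol.
SH at 60° (staggered): OH(120°)/SH(60°) gauche 2.7 → 2.7 kJ/mol.
SH at 120° (eclipsed): H(0°)/COOH(0°) eclipsed 7.8; OH(120°)/SH(120°) eclipsed 8.5; H(240°)/H(240°) eclipsed 3.6 → 19.9 kJ/mol.
SH at 180° (staggered): OH(120°)/SH(180°) gauche 2.7; OH(120°)/COOH(60°) gauche 3.1 → 5.8 kJ/mol.
SH at 240° (eclipsed): H(0°)/H(0°) eclipsed 3.6; OH(120°)/COOH(120°) eclipsed 9.3; H(240°)/SH(240°) eclipsed 6.1 → 19.0 kJ/mol.
SH at 300° (staggered): OH(120°)/COOH(180°) gauche 3.1 → 3.1 kJ/mol.
The minimum (2.7 kJ/mol) occurs with SH at 60°.

60°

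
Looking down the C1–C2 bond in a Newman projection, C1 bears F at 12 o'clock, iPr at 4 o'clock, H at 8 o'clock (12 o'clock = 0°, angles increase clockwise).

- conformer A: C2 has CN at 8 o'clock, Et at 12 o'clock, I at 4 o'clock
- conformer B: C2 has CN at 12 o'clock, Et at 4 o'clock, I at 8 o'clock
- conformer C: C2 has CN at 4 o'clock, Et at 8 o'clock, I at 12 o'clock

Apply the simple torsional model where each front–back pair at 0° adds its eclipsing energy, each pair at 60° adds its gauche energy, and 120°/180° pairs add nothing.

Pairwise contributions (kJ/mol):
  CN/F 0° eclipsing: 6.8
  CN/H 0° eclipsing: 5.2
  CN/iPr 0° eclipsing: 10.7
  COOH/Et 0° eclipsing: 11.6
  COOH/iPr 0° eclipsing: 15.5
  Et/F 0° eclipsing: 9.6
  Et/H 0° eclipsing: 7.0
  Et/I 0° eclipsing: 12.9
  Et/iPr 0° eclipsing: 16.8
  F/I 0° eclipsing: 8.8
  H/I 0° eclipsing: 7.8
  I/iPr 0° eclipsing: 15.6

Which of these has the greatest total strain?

A (eclipsed): F(0°)/Et(0°) eclipsed 9.6; iPr(120°)/I(120°) eclipsed 15.6; H(240°)/CN(240°) eclipsed 5.2 → 30.4 kJ/mol.
B (eclipsed): F(0°)/CN(0°) eclipsed 6.8; iPr(120°)/Et(120°) eclipsed 16.8; H(240°)/I(240°) eclipsed 7.8 → 31.4 kJ/mol.
C (eclipsed): F(0°)/I(0°) eclipsed 8.8; iPr(120°)/CN(120°) eclipsed 10.7; H(240°)/Et(240°) eclipsed 7.0 → 26.5 kJ/mol.
B has the highest total (31.4 kJ/mol).

B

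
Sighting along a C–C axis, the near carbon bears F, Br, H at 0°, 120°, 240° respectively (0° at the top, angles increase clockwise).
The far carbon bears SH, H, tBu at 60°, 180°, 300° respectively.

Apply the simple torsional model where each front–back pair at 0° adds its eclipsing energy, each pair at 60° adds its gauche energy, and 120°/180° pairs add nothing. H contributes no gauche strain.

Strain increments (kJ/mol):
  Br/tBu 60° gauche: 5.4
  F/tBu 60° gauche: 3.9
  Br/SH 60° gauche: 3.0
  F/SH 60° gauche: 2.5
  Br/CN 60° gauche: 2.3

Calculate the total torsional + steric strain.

9.4 kJ/mol

This conformer (staggered): F–SH gauche, F–tBu gauche, Br–SH gauche; 2.5 + 3.9 + 3.0 = 9.4 kJ/mol.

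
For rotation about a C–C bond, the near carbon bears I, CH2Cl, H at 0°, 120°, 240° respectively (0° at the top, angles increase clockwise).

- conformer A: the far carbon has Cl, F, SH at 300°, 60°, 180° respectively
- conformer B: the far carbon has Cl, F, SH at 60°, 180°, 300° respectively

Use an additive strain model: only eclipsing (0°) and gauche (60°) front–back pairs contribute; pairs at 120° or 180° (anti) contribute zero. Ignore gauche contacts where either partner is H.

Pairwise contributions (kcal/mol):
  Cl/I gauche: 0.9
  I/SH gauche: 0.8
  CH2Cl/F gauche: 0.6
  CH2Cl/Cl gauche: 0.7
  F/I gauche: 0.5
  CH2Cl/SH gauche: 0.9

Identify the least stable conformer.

B

A (staggered): I(0°)/Cl(300°) gauche 0.9; I(0°)/F(60°) gauche 0.5; CH2Cl(120°)/F(60°) gauche 0.6; CH2Cl(120°)/SH(180°) gauche 0.9 → 2.9 kcal/mol.
B (staggered): I(0°)/Cl(60°) gauche 0.9; I(0°)/SH(300°) gauche 0.8; CH2Cl(120°)/Cl(60°) gauche 0.7; CH2Cl(120°)/F(180°) gauche 0.6 → 3.0 kcal/mol.
B has the highest total (3.0 kcal/mol).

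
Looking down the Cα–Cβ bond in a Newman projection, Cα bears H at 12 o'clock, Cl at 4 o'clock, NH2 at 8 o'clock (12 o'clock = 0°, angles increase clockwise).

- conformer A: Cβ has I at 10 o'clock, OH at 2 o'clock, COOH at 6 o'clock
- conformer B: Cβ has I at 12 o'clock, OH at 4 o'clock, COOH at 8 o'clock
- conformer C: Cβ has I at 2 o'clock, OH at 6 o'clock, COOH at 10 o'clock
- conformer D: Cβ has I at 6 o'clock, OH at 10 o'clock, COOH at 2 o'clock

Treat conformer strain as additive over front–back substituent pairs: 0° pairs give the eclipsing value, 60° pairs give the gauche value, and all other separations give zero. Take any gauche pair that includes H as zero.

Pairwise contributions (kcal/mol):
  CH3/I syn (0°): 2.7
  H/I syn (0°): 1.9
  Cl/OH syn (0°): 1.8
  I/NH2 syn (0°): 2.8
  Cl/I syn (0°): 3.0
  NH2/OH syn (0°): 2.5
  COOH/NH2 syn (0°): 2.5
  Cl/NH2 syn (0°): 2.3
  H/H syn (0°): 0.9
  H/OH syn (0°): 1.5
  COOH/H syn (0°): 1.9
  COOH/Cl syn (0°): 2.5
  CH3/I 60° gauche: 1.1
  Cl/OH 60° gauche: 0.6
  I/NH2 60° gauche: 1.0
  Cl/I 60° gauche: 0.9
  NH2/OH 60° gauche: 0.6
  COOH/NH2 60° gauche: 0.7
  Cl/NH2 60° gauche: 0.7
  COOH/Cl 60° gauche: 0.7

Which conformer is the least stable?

A (staggered): Cl(120°)/OH(60°) gauche 0.6; Cl(120°)/COOH(180°) gauche 0.7; NH2(240°)/I(300°) gauche 1.0; NH2(240°)/COOH(180°) gauche 0.7 → 3.0 kcal/mol.
B (eclipsed): H(0°)/I(0°) eclipsed 1.9; Cl(120°)/OH(120°) eclipsed 1.8; NH2(240°)/COOH(240°) eclipsed 2.5 → 6.2 kcal/mol.
C (staggered): Cl(120°)/I(60°) gauche 0.9; Cl(120°)/OH(180°) gauche 0.6; NH2(240°)/OH(180°) gauche 0.6; NH2(240°)/COOH(300°) gauche 0.7 → 2.8 kcal/mol.
D (staggered): Cl(120°)/I(180°) gauche 0.9; Cl(120°)/COOH(60°) gauche 0.7; NH2(240°)/I(180°) gauche 1.0; NH2(240°)/OH(300°) gauche 0.6 → 3.2 kcal/mol.
B has the highest total (6.2 kcal/mol).

B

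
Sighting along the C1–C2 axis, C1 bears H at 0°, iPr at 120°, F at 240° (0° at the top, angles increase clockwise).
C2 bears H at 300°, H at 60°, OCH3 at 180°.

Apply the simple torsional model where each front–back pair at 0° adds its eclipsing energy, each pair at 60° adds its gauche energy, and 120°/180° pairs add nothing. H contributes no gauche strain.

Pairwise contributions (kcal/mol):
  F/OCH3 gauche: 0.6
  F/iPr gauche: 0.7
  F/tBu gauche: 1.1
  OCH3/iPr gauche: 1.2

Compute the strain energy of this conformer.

This conformer (staggered): iPr(120°)/OCH3(180°) gauche 1.2; F(240°)/OCH3(180°) gauche 0.6 → 1.8 kcal/mol.

1.8 kcal/mol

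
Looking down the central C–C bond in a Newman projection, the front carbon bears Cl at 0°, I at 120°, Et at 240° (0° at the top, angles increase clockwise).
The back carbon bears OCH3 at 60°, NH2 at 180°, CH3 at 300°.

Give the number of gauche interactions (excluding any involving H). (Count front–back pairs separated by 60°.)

Non-H gauche pairs: Cl(0°)/OCH3(60°); Cl(0°)/CH3(300°); I(120°)/OCH3(60°); I(120°)/NH2(180°); Et(240°)/NH2(180°); Et(240°)/CH3(300°) — 6 interactions.

6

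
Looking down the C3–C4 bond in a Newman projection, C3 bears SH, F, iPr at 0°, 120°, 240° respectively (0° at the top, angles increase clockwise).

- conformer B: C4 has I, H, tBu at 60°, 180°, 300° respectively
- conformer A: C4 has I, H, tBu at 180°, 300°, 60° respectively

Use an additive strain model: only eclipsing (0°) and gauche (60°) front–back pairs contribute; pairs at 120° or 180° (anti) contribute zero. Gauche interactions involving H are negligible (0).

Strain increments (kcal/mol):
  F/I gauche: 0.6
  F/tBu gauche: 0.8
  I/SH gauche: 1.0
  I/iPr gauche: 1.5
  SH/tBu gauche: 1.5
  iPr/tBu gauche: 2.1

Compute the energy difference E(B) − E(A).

B is staggered. SH at 0° is gauche with I at 60° (1.0); SH at 0° is gauche with tBu at 300° (1.5); F at 120° is gauche with I at 60° (0.6); iPr at 240° is gauche with tBu at 300° (2.1). Total 5.2 kcal/mol.
A is staggered. SH at 0° is gauche with tBu at 60° (1.5); F at 120° is gauche with I at 180° (0.6); F at 120° is gauche with tBu at 60° (0.8); iPr at 240° is gauche with I at 180° (1.5). Total 4.4 kcal/mol.
E(B) − E(A) = 5.2 − 4.4 = +0.8 kcal/mol.

+0.8 kcal/mol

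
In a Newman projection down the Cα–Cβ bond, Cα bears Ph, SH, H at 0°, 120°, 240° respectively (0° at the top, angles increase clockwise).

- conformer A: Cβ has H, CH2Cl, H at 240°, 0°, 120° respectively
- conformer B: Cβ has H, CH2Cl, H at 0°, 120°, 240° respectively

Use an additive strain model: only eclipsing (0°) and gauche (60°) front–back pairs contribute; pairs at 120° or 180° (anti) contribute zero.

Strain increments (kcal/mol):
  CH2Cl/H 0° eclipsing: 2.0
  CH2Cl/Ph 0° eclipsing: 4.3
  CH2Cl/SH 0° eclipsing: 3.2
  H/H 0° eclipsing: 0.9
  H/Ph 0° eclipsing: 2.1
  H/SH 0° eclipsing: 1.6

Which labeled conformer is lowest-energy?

B

A (eclipsed): Ph(0°)/CH2Cl(0°) eclipsed 4.3; SH(120°)/H(120°) eclipsed 1.6; H(240°)/H(240°) eclipsed 0.9 → 6.8 kcal/mol.
B (eclipsed): Ph(0°)/H(0°) eclipsed 2.1; SH(120°)/CH2Cl(120°) eclipsed 3.2; H(240°)/H(240°) eclipsed 0.9 → 6.2 kcal/mol.
B has the lowest total (6.2 kcal/mol).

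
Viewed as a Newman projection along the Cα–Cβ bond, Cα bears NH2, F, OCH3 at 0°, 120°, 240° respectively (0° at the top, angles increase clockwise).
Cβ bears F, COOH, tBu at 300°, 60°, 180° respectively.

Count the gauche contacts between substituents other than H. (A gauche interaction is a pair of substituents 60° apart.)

6

Non-H gauche pairs: NH2(0°)/F(300°); NH2(0°)/COOH(60°); F(120°)/COOH(60°); F(120°)/tBu(180°); OCH3(240°)/F(300°); OCH3(240°)/tBu(180°) — 6 interactions.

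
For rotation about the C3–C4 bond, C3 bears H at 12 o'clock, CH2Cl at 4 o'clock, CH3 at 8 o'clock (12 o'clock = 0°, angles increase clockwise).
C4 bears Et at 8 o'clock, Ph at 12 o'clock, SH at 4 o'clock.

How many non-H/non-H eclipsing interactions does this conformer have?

Non-H eclipsing pairs: CH2Cl(120°)/SH(120°); CH3(240°)/Et(240°) — 2 interactions.

2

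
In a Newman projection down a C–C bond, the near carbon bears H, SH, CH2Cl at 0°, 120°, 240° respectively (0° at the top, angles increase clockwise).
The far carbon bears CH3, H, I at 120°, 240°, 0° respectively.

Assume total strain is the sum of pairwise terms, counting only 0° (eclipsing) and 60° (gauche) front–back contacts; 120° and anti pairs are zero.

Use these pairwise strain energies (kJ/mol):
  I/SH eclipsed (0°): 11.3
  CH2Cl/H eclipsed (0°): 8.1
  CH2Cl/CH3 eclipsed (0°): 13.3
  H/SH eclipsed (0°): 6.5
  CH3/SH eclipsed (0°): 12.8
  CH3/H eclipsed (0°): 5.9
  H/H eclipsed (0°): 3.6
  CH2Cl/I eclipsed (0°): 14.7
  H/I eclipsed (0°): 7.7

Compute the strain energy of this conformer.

This conformer (eclipsed): H–I eclipsed, SH–CH3 eclipsed, CH2Cl–H eclipsed; 7.7 + 12.8 + 8.1 = 28.6 kJ/mol.

28.6 kJ/mol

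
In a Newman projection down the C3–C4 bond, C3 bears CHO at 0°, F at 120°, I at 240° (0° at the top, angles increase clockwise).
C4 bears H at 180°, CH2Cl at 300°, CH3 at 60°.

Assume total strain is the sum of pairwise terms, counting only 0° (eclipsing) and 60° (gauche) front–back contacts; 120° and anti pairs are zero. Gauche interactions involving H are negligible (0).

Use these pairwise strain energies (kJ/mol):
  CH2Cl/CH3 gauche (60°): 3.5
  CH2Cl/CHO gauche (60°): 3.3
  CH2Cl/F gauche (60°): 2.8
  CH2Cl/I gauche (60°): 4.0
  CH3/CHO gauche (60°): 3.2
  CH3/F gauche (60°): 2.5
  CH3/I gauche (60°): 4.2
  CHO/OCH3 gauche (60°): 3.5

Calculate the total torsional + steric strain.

This conformer (staggered): CHO(0°)/CH2Cl(300°) gauche 3.3; CHO(0°)/CH3(60°) gauche 3.2; F(120°)/CH3(60°) gauche 2.5; I(240°)/CH2Cl(300°) gauche 4.0 → 13.0 kJ/mol.

13.0 kJ/mol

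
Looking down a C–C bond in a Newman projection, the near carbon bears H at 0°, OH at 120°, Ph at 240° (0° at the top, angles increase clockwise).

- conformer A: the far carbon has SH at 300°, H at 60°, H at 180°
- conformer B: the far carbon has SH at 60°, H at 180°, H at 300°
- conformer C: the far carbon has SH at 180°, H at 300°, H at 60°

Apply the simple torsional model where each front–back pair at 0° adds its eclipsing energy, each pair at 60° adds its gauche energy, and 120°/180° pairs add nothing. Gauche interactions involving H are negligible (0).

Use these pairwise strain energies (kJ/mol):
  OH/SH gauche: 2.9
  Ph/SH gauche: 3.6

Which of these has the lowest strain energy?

A (staggered): Ph(240°)/SH(300°) gauche 3.6 → 3.6 kJ/mol.
B (staggered): OH(120°)/SH(60°) gauche 2.9 → 2.9 kJ/mol.
C (staggered): OH(120°)/SH(180°) gauche 2.9; Ph(240°)/SH(180°) gauche 3.6 → 6.5 kJ/mol.
B has the lowest total (2.9 kJ/mol).

B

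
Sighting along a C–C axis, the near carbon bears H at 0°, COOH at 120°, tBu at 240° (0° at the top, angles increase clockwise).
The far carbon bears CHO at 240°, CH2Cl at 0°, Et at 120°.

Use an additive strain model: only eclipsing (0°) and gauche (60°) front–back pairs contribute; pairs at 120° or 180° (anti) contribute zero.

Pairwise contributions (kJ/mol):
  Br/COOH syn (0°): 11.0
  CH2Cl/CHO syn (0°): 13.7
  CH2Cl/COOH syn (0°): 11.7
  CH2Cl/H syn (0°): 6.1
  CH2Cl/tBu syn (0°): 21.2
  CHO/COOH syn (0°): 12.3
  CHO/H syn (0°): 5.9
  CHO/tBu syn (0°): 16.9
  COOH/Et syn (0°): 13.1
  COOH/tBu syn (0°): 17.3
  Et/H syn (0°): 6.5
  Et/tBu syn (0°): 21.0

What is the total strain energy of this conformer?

36.1 kJ/mol

This conformer is eclipsed. H at 0° is eclipsed with CH2Cl at 0° (6.1); COOH at 120° is eclipsed with Et at 120° (13.1); tBu at 240° is eclipsed with CHO at 240° (16.9). Total 36.1 kJ/mol.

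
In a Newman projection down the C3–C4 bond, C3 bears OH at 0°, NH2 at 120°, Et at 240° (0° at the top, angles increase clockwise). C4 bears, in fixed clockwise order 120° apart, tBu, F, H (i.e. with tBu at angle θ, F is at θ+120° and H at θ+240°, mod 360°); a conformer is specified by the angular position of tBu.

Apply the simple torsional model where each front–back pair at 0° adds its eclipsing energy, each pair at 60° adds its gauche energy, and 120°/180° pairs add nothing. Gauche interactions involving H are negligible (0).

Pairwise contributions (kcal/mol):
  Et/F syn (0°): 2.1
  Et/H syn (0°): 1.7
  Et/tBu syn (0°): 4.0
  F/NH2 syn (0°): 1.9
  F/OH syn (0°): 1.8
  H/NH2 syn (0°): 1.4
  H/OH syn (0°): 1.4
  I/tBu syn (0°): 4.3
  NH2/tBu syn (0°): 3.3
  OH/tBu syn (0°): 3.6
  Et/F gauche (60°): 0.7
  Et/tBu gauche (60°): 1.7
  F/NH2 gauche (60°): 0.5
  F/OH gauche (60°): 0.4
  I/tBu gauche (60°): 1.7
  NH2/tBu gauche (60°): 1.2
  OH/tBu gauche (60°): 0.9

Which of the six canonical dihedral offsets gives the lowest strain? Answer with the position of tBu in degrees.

60°

tBu at 0° (eclipsed): OH(0°)/tBu(0°) eclipsed 3.6; NH2(120°)/F(120°) eclipsed 1.9; Et(240°)/H(240°) eclipsed 1.7 → 7.2 kcal/mol.
tBu at 60° (staggered): OH(0°)/tBu(60°) gauche 0.9; NH2(120°)/tBu(60°) gauche 1.2; NH2(120°)/F(180°) gauche 0.5; Et(240°)/F(180°) gauche 0.7 → 3.3 kcal/mol.
tBu at 120° (eclipsed): OH(0°)/H(0°) eclipsed 1.4; NH2(120°)/tBu(120°) eclipsed 3.3; Et(240°)/F(240°) eclipsed 2.1 → 6.8 kcal/mol.
tBu at 180° (staggered): OH(0°)/F(300°) gauche 0.4; NH2(120°)/tBu(180°) gauche 1.2; Et(240°)/tBu(180°) gauche 1.7; Et(240°)/F(300°) gauche 0.7 → 4.0 kcal/mol.
tBu at 240° (eclipsed): OH(0°)/F(0°) eclipsed 1.8; NH2(120°)/H(120°) eclipsed 1.4; Et(240°)/tBu(240°) eclipsed 4.0 → 7.2 kcal/mol.
tBu at 300° (staggered): OH(0°)/tBu(300°) gauche 0.9; OH(0°)/F(60°) gauche 0.4; NH2(120°)/F(60°) gauche 0.5; Et(240°)/tBu(300°) gauche 1.7 → 3.5 kcal/mol.
The minimum (3.3 kcal/mol) occurs with tBu at 60°.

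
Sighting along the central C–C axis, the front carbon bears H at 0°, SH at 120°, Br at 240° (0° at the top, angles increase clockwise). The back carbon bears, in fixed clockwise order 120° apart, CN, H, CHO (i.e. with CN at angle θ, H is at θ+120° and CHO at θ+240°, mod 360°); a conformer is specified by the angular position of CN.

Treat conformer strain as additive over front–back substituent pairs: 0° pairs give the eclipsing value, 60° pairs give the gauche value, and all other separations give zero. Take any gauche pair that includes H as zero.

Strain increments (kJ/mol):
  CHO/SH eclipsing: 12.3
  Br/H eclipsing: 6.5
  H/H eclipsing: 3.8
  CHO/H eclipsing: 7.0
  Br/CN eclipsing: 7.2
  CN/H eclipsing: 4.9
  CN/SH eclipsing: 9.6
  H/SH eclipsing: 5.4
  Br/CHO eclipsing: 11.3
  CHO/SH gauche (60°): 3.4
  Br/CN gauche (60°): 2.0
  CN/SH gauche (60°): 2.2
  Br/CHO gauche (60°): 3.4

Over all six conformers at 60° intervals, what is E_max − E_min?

CN at 0° (eclipsed): H(0°)/CN(0°) eclipsed 4.9; SH(120°)/H(120°) eclipsed 5.4; Br(240°)/CHO(240°) eclipsed 11.3 → 21.6 kJ/mol.
CN at 60° (staggered): SH(120°)/CN(60°) gauche 2.2; Br(240°)/CHO(300°) gauche 3.4 → 5.6 kJ/mol.
CN at 120° (eclipsed): H(0°)/CHO(0°) eclipsed 7.0; SH(120°)/CN(120°) eclipsed 9.6; Br(240°)/H(240°) eclipsed 6.5 → 23.1 kJ/mol.
CN at 180° (staggered): SH(120°)/CN(180°) gauche 2.2; SH(120°)/CHO(60°) gauche 3.4; Br(240°)/CN(180°) gauche 2.0 → 7.6 kJ/mol.
CN at 240° (eclipsed): H(0°)/H(0°) eclipsed 3.8; SH(120°)/CHO(120°) eclipsed 12.3; Br(240°)/CN(240°) eclipsed 7.2 → 23.3 kJ/mol.
CN at 300° (staggered): SH(120°)/CHO(180°) gauche 3.4; Br(240°)/CN(300°) gauche 2.0; Br(240°)/CHO(180°) gauche 3.4 → 8.8 kJ/mol.
Max at 240° (23.3 kJ/mol), min at 60° (5.6 kJ/mol); barrier = 17.7 kJ/mol.

17.7 kJ/mol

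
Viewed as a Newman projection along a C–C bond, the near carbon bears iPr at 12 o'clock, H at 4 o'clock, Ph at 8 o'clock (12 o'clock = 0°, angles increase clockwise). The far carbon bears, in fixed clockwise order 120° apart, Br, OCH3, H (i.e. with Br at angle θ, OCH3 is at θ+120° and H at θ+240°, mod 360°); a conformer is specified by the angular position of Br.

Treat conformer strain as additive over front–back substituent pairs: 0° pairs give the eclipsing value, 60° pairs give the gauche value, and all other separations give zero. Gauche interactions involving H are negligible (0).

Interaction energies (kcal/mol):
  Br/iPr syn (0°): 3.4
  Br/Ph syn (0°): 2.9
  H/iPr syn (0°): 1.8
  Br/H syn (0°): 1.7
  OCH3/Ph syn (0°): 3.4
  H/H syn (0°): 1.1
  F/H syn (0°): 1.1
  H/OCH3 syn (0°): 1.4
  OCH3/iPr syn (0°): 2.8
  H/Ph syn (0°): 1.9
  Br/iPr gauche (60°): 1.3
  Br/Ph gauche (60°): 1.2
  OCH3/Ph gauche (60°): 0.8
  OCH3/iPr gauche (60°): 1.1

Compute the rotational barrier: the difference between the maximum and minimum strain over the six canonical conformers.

Br at 0° is eclipsed. iPr at 0° is eclipsed with Br at 0° (3.4); H at 120° is eclipsed with OCH3 at 120° (1.4); Ph at 240° is eclipsed with H at 240° (1.9). Total 6.7 kcal/mol.
Br at 60° is staggered. iPr at 0° is gauche with Br at 60° (1.3); Ph at 240° is gauche with OCH3 at 180° (0.8). Total 2.1 kcal/mol.
Br at 120° is eclipsed. iPr at 0° is eclipsed with H at 0° (1.8); H at 120° is eclipsed with Br at 120° (1.7); Ph at 240° is eclipsed with OCH3 at 240° (3.4). Total 6.9 kcal/mol.
Br at 180° is staggered. iPr at 0° is gauche with OCH3 at 300° (1.1); Ph at 240° is gauche with Br at 180° (1.2); Ph at 240° is gauche with OCH3 at 300° (0.8). Total 3.1 kcal/mol.
Br at 240° is eclipsed. iPr at 0° is eclipsed with OCH3 at 0° (2.8); H at 120° is eclipsed with H at 120° (1.1); Ph at 240° is eclipsed with Br at 240° (2.9). Total 6.8 kcal/mol.
Br at 300° is staggered. iPr at 0° is gauche with Br at 300° (1.3); iPr at 0° is gauche with OCH3 at 60° (1.1); Ph at 240° is gauche with Br at 300° (1.2). Total 3.6 kcal/mol.
Max at 120° (6.9 kcal/mol), min at 60° (2.1 kcal/mol); barrier = 4.8 kcal/mol.

4.8 kcal/mol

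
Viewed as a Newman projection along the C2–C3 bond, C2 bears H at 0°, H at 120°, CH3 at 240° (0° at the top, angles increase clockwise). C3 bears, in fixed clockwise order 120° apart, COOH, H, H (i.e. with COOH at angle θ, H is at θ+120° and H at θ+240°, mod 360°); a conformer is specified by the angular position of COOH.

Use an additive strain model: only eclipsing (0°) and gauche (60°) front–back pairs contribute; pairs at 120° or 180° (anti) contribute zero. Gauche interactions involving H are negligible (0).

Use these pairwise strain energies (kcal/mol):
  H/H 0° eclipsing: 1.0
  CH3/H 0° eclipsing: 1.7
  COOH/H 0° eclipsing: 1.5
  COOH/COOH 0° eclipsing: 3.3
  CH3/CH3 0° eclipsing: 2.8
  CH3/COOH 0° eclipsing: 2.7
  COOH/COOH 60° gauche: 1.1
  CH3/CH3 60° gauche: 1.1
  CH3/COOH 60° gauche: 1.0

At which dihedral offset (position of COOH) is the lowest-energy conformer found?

COOH at 0° (eclipsed): H–COOH eclipsed, H–H eclipsed, CH3–H eclipsed; 1.5 + 1.0 + 1.7 = 4.2 kcal/mol.
COOH at 60° (staggered): no non-H gauche contacts → 0.0 kcal/mol.
COOH at 120° (eclipsed): H–H eclipsed, H–COOH eclipsed, CH3–H eclipsed; 1.0 + 1.5 + 1.7 = 4.2 kcal/mol.
COOH at 180° (staggered): CH3–COOH gauche; 1.0 = 1.0 kcal/mol.
COOH at 240° (eclipsed): H–H eclipsed, H–H eclipsed, CH3–COOH eclipsed; 1.0 + 1.0 + 2.7 = 4.7 kcal/mol.
COOH at 300° (staggered): CH3–COOH gauche; 1.0 = 1.0 kcal/mol.
The minimum (0.0 kcal/mol) occurs with COOH at 60°.

60°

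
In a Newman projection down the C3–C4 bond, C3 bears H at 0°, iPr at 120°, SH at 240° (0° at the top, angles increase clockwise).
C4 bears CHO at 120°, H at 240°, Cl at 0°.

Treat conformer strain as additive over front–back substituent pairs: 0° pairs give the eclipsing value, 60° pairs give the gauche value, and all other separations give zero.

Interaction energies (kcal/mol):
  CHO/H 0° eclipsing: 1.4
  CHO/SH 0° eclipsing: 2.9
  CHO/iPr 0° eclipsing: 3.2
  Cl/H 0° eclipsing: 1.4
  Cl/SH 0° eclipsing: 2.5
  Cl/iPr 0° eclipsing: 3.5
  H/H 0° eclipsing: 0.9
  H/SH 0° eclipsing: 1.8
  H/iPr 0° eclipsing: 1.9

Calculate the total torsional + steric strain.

This conformer is eclipsed. H at 0° is eclipsed with Cl at 0° (1.4); iPr at 120° is eclipsed with CHO at 120° (3.2); SH at 240° is eclipsed with H at 240° (1.8). Total 6.4 kcal/mol.

6.4 kcal/mol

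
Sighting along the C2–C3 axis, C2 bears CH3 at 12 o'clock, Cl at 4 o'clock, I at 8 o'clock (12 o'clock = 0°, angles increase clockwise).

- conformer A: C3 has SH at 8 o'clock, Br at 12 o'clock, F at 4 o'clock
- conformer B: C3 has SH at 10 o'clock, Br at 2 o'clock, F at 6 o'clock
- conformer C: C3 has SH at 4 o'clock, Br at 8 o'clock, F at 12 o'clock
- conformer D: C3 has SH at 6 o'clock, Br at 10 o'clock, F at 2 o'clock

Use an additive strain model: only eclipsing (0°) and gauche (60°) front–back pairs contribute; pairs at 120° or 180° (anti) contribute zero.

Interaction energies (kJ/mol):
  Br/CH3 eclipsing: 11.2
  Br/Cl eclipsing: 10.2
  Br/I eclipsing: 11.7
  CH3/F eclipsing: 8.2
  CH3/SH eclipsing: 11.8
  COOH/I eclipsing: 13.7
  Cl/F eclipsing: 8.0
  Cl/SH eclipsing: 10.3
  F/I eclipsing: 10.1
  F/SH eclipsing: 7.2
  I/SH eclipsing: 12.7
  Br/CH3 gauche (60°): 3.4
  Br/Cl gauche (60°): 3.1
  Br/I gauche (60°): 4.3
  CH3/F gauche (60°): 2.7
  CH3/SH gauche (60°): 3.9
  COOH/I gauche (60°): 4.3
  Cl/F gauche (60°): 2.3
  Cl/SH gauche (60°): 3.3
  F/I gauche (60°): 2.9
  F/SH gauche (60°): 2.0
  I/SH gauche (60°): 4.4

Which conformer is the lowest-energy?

B

A is eclipsed. CH3 at 0° is eclipsed with Br at 0° (11.2); Cl at 120° is eclipsed with F at 120° (8.0); I at 240° is eclipsed with SH at 240° (12.7). Total 31.9 kJ/mol.
B is staggered. CH3 at 0° is gauche with SH at 300° (3.9); CH3 at 0° is gauche with Br at 60° (3.4); Cl at 120° is gauche with Br at 60° (3.1); Cl at 120° is gauche with F at 180° (2.3); I at 240° is gauche with SH at 300° (4.4); I at 240° is gauche with F at 180° (2.9). Total 20.0 kJ/mol.
C is eclipsed. CH3 at 0° is eclipsed with F at 0° (8.2); Cl at 120° is eclipsed with SH at 120° (10.3); I at 240° is eclipsed with Br at 240° (11.7). Total 30.2 kJ/mol.
D is staggered. CH3 at 0° is gauche with Br at 300° (3.4); CH3 at 0° is gauche with F at 60° (2.7); Cl at 120° is gauche with SH at 180° (3.3); Cl at 120° is gauche with F at 60° (2.3); I at 240° is gauche with SH at 180° (4.4); I at 240° is gauche with Br at 300° (4.3). Total 20.4 kJ/mol.
B has the lowest total (20.0 kJ/mol).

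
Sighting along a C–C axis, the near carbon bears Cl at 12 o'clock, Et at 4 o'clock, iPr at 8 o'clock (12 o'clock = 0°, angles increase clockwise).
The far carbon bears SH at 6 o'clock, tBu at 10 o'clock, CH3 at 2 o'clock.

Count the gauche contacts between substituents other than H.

6

Non-H gauche pairs: Cl(0°)/tBu(300°); Cl(0°)/CH3(60°); Et(120°)/SH(180°); Et(120°)/CH3(60°); iPr(240°)/SH(180°); iPr(240°)/tBu(300°) — 6 interactions.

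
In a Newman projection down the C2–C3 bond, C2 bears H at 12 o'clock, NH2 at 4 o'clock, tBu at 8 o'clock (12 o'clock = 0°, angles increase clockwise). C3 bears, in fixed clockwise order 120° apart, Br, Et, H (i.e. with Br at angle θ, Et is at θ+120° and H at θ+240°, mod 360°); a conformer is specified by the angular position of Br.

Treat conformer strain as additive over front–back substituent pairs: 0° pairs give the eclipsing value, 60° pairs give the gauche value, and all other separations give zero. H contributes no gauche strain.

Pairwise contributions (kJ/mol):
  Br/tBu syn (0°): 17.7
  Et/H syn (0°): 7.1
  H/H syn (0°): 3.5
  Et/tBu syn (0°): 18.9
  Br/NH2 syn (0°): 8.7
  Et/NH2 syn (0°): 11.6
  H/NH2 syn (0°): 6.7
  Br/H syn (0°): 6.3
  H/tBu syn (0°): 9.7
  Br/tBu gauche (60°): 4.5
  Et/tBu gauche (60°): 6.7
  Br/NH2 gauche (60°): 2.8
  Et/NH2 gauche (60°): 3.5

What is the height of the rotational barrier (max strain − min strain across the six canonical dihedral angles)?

23.5 kJ/mol

Br at 0° is eclipsed. H at 0° is eclipsed with Br at 0° (6.3); NH2 at 120° is eclipsed with Et at 120° (11.6); tBu at 240° is eclipsed with H at 240° (9.7). Total 27.6 kJ/mol.
Br at 60° is staggered. NH2 at 120° is gauche with Br at 60° (2.8); NH2 at 120° is gauche with Et at 180° (3.5); tBu at 240° is gauche with Et at 180° (6.7). Total 13.0 kJ/mol.
Br at 120° is eclipsed. H at 0° is eclipsed with H at 0° (3.5); NH2 at 120° is eclipsed with Br at 120° (8.7); tBu at 240° is eclipsed with Et at 240° (18.9). Total 31.1 kJ/mol.
Br at 180° is staggered. NH2 at 120° is gauche with Br at 180° (2.8); tBu at 240° is gauche with Br at 180° (4.5); tBu at 240° is gauche with Et at 300° (6.7). Total 14.0 kJ/mol.
Br at 240° is eclipsed. H at 0° is eclipsed with Et at 0° (7.1); NH2 at 120° is eclipsed with H at 120° (6.7); tBu at 240° is eclipsed with Br at 240° (17.7). Total 31.5 kJ/mol.
Br at 300° is staggered. NH2 at 120° is gauche with Et at 60° (3.5); tBu at 240° is gauche with Br at 300° (4.5). Total 8.0 kJ/mol.
Max at 240° (31.5 kJ/mol), min at 300° (8.0 kJ/mol); barrier = 23.5 kJ/mol.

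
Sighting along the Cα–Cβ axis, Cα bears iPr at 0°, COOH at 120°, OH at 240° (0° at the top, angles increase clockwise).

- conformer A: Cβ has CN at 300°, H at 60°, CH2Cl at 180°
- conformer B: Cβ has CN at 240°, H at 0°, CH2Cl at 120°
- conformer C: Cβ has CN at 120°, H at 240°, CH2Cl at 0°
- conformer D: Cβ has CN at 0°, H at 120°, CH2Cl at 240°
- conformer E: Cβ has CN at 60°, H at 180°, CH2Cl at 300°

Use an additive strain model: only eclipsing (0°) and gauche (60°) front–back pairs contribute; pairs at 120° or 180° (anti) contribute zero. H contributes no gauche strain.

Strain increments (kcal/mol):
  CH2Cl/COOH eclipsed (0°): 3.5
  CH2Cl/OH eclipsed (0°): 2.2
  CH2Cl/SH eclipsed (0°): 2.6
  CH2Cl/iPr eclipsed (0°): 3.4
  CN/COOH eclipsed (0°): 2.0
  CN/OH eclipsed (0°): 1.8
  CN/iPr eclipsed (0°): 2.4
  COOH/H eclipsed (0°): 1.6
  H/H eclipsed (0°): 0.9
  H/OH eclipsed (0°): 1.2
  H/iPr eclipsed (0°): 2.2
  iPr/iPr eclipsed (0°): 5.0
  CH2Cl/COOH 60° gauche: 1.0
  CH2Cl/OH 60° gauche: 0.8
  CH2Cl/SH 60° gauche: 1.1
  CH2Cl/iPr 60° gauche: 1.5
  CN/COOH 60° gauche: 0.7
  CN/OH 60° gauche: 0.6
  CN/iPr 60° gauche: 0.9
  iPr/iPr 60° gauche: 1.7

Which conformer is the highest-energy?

B

A (staggered): iPr(0°)/CN(300°) gauche 0.9; COOH(120°)/CH2Cl(180°) gauche 1.0; OH(240°)/CN(300°) gauche 0.6; OH(240°)/CH2Cl(180°) gauche 0.8 → 3.3 kcal/mol.
B (eclipsed): iPr(0°)/H(0°) eclipsed 2.2; COOH(120°)/CH2Cl(120°) eclipsed 3.5; OH(240°)/CN(240°) eclipsed 1.8 → 7.5 kcal/mol.
C (eclipsed): iPr(0°)/CH2Cl(0°) eclipsed 3.4; COOH(120°)/CN(120°) eclipsed 2.0; OH(240°)/H(240°) eclipsed 1.2 → 6.6 kcal/mol.
D (eclipsed): iPr(0°)/CN(0°) eclipsed 2.4; COOH(120°)/H(120°) eclipsed 1.6; OH(240°)/CH2Cl(240°) eclipsed 2.2 → 6.2 kcal/mol.
E (staggered): iPr(0°)/CN(60°) gauche 0.9; iPr(0°)/CH2Cl(300°) gauche 1.5; COOH(120°)/CN(60°) gauche 0.7; OH(240°)/CH2Cl(300°) gauche 0.8 → 3.9 kcal/mol.
B has the highest total (7.5 kcal/mol).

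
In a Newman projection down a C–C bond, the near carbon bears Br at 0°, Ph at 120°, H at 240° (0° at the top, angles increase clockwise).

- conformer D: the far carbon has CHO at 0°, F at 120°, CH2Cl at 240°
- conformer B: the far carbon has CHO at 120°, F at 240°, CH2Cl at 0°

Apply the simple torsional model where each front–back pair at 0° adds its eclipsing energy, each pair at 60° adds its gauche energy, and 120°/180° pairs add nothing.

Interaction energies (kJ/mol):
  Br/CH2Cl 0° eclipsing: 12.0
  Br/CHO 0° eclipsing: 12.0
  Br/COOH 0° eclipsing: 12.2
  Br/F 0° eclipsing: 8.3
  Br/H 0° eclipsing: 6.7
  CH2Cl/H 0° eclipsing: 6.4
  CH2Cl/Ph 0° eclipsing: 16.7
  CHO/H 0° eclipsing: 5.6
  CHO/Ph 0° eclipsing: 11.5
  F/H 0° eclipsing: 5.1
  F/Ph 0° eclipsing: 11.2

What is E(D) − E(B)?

+1.0 kJ/mol

D (eclipsed): Br–CHO eclipsed, Ph–F eclipsed, H–CH2Cl eclipsed; 12.0 + 11.2 + 6.4 = 29.6 kJ/mol.
B (eclipsed): Br–CH2Cl eclipsed, Ph–CHO eclipsed, H–F eclipsed; 12.0 + 11.5 + 5.1 = 28.6 kJ/mol.
E(D) − E(B) = 29.6 − 28.6 = +1.0 kJ/mol.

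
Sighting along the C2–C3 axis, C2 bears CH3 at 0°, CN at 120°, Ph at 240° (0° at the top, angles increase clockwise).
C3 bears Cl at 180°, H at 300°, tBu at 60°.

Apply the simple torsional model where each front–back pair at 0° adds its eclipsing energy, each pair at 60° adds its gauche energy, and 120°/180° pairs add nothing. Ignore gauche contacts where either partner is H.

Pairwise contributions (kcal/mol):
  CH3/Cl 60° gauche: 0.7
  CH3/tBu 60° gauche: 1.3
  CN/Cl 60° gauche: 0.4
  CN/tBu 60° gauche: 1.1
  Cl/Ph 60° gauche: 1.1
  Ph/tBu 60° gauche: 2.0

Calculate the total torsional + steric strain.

This conformer is staggered. CH3 at 0° is gauche with tBu at 60° (1.3); CN at 120° is gauche with Cl at 180° (0.4); CN at 120° is gauche with tBu at 60° (1.1); Ph at 240° is gauche with Cl at 180° (1.1). Total 3.9 kcal/mol.

3.9 kcal/mol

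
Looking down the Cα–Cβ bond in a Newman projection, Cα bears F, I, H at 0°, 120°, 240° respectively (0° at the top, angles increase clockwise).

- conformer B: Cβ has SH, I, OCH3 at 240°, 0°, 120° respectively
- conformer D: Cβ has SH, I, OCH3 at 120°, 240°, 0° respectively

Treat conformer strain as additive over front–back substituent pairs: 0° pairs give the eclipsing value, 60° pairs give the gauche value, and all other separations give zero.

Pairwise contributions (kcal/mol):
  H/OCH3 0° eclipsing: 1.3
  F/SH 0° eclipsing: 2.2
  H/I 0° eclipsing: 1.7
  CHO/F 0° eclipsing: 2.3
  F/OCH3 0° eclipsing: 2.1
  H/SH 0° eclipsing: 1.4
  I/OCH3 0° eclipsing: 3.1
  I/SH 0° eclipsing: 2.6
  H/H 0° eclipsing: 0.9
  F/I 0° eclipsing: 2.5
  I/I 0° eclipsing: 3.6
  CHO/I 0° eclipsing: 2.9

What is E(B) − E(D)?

+0.6 kcal/mol

B (eclipsed): F(0°)/I(0°) eclipsed 2.5; I(120°)/OCH3(120°) eclipsed 3.1; H(240°)/SH(240°) eclipsed 1.4 → 7.0 kcal/mol.
D (eclipsed): F(0°)/OCH3(0°) eclipsed 2.1; I(120°)/SH(120°) eclipsed 2.6; H(240°)/I(240°) eclipsed 1.7 → 6.4 kcal/mol.
E(B) − E(D) = 7.0 − 6.4 = +0.6 kcal/mol.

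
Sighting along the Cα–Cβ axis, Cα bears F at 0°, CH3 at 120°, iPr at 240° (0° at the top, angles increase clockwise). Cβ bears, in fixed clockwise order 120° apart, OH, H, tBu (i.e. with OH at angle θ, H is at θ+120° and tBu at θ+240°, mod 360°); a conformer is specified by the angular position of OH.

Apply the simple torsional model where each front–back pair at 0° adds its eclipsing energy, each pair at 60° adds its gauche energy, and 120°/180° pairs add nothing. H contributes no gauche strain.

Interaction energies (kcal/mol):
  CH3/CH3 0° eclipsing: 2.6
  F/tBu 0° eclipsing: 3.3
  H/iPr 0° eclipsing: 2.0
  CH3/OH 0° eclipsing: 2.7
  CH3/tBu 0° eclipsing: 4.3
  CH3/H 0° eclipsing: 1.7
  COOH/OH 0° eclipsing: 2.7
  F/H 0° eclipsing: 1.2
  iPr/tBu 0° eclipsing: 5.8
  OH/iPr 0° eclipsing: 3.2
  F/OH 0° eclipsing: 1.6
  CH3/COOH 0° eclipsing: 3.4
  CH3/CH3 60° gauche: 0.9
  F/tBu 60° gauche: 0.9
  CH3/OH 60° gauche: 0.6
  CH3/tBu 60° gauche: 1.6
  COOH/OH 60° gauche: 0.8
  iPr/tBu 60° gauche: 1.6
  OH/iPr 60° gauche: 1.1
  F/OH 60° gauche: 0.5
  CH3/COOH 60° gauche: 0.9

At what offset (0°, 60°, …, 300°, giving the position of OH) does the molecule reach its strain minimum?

60°

OH at 0° (eclipsed): F(0°)/OH(0°) eclipsed 1.6; CH3(120°)/H(120°) eclipsed 1.7; iPr(240°)/tBu(240°) eclipsed 5.8 → 9.1 kcal/mol.
OH at 60° (staggered): F(0°)/OH(60°) gauche 0.5; F(0°)/tBu(300°) gauche 0.9; CH3(120°)/OH(60°) gauche 0.6; iPr(240°)/tBu(300°) gauche 1.6 → 3.6 kcal/mol.
OH at 120° (eclipsed): F(0°)/tBu(0°) eclipsed 3.3; CH3(120°)/OH(120°) eclipsed 2.7; iPr(240°)/H(240°) eclipsed 2.0 → 8.0 kcal/mol.
OH at 180° (staggered): F(0°)/tBu(60°) gauche 0.9; CH3(120°)/OH(180°) gauche 0.6; CH3(120°)/tBu(60°) gauche 1.6; iPr(240°)/OH(180°) gauche 1.1 → 4.2 kcal/mol.
OH at 240° (eclipsed): F(0°)/H(0°) eclipsed 1.2; CH3(120°)/tBu(120°) eclipsed 4.3; iPr(240°)/OH(240°) eclipsed 3.2 → 8.7 kcal/mol.
OH at 300° (staggered): F(0°)/OH(300°) gauche 0.5; CH3(120°)/tBu(180°) gauche 1.6; iPr(240°)/OH(300°) gauche 1.1; iPr(240°)/tBu(180°) gauche 1.6 → 4.8 kcal/mol.
The minimum (3.6 kcal/mol) occurs with OH at 60°.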